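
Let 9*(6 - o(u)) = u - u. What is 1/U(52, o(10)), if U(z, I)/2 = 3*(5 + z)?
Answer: 1/342 ≈ 0.0029240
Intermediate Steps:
o(u) = 6 (o(u) = 6 - (u - u)/9 = 6 - ⅑*0 = 6 + 0 = 6)
U(z, I) = 30 + 6*z (U(z, I) = 2*(3*(5 + z)) = 2*(15 + 3*z) = 30 + 6*z)
1/U(52, o(10)) = 1/(30 + 6*52) = 1/(30 + 312) = 1/342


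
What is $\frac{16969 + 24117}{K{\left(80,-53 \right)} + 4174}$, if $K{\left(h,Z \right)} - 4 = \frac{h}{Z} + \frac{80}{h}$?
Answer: $\frac{2177558}{221407} \approx 9.8351$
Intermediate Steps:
$K{\left(h,Z \right)} = 4 + \frac{80}{h} + \frac{h}{Z}$ ($K{\left(h,Z \right)} = 4 + \left(\frac{h}{Z} + \frac{80}{h}\right) = 4 + \left(\frac{80}{h} + \frac{h}{Z}\right) = 4 + \frac{80}{h} + \frac{h}{Z}$)
$\frac{16969 + 24117}{K{\left(80,-53 \right)} + 4174} = \frac{16969 + 24117}{\left(4 + \frac{80}{80} + \frac{80}{-53}\right) + 4174} = \frac{41086}{\left(4 + 80 \cdot \frac{1}{80} + 80 \left(- \frac{1}{53}\right)\right) + 4174} = \frac{41086}{\left(4 + 1 - \frac{80}{53}\right) + 4174} = \frac{41086}{\frac{185}{53} + 4174} = \frac{41086}{\frac{221407}{53}} = 41086 \cdot \frac{53}{221407} = \frac{2177558}{221407}$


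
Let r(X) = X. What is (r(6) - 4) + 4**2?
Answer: 18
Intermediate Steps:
(r(6) - 4) + 4**2 = (6 - 4) + 4**2 = 2 + 16 = 18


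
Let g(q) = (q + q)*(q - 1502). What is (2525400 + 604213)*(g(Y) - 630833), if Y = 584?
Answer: -5329909326941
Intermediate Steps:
g(q) = 2*q*(-1502 + q) (g(q) = (2*q)*(-1502 + q) = 2*q*(-1502 + q))
(2525400 + 604213)*(g(Y) - 630833) = (2525400 + 604213)*(2*584*(-1502 + 584) - 630833) = 3129613*(2*584*(-918) - 630833) = 3129613*(-1072224 - 630833) = 3129613*(-1703057) = -5329909326941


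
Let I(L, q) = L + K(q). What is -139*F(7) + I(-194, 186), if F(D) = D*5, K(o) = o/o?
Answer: -5058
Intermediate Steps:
K(o) = 1
F(D) = 5*D
I(L, q) = 1 + L (I(L, q) = L + 1 = 1 + L)
-139*F(7) + I(-194, 186) = -695*7 + (1 - 194) = -139*35 - 193 = -4865 - 193 = -5058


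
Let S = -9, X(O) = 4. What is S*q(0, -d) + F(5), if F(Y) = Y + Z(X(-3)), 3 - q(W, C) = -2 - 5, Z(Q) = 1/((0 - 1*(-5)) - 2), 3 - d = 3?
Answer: -254/3 ≈ -84.667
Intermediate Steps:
d = 0 (d = 3 - 1*3 = 3 - 3 = 0)
Z(Q) = 1/3 (Z(Q) = 1/((0 + 5) - 2) = 1/(5 - 2) = 1/3)
q(W, C) = 10 (q(W, C) = 3 - (-2 - 5) = 3 - 1*(-7) = 3 + 7 = 10)
F(Y) = 1/3 + Y (F(Y) = Y + 1/3 = 1/3 + Y)
S*q(0, -d) + F(5) = -9*10 + (1/3 + 5) = -90 + 16/3 = -254/3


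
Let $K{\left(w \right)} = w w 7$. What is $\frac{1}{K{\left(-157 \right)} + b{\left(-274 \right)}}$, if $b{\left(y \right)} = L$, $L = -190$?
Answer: $\frac{1}{172353} \approx 5.802 \cdot 10^{-6}$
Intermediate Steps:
$b{\left(y \right)} = -190$
$K{\left(w \right)} = 7 w^{2}$ ($K{\left(w \right)} = w^{2} \cdot 7 = 7 w^{2}$)
$\frac{1}{K{\left(-157 \right)} + b{\left(-274 \right)}} = \frac{1}{7 \left(-157\right)^{2} - 190} = \frac{1}{7 \cdot 24649 - 190} = \frac{1}{172543 - 190} = \frac{1}{172353}$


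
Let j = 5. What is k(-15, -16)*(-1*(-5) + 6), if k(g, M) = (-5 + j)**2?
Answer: 0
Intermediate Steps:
k(g, M) = 0 (k(g, M) = (-5 + 5)**2 = 0**2 = 0)
k(-15, -16)*(-1*(-5) + 6) = 0*(-1*(-5) + 6) = 0*(5 + 6) = 0*11 = 0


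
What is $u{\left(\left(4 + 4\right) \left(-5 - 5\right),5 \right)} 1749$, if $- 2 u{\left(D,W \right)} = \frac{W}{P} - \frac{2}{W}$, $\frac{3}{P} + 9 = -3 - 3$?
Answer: $\frac{222123}{10} \approx 22212.0$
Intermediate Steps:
$P = - \frac{1}{5}$ ($P = \frac{3}{-9 - 6} = \frac{3}{-15} = 3 \left(- \frac{1}{15}\right) = - \frac{1}{5} \approx -0.2$)
$u{\left(D,W \right)} = \frac{1}{W} + \frac{5 W}{2}$ ($u{\left(D,W \right)} = - \frac{\frac{W}{- \frac{1}{5}} - \frac{2}{W}}{2} = - \frac{W \left(-5\right) - \frac{2}{W}}{2} = - \frac{- 5 W - \frac{2}{W}}{2} = \frac{1}{W} + \frac{5 W}{2}$)
$u{\left(\left(4 + 4\right) \left(-5 - 5\right),5 \right)} 1749 = \left(\frac{1}{5} + \frac{5}{2} \cdot 5\right) 1749 = \left(\frac{1}{5} + \frac{25}{2}\right) 1749 = \frac{127}{10} \cdot 1749 = \frac{222123}{10}$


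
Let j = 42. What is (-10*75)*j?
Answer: -31500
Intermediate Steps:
(-10*75)*j = -10*75*42 = -750*42 = -31500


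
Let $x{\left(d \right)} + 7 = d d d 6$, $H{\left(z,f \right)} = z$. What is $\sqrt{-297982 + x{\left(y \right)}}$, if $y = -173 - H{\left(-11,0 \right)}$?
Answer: $i \sqrt{25807157} \approx 5080.1 i$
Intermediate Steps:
$y = -162$ ($y = -173 - -11 = -173 + 11 = -162$)
$x{\left(d \right)} = -7 + 6 d^{3}$ ($x{\left(d \right)} = -7 + d d d 6 = -7 + d^{2} d 6 = -7 + d^{3} \cdot 6 = -7 + 6 d^{3}$)
$\sqrt{-297982 + x{\left(y \right)}} = \sqrt{-297982 + \left(-7 + 6 \left(-162\right)^{3}\right)} = \sqrt{-297982 + \left(-7 + 6 \left(-4251528\right)\right)} = \sqrt{-297982 - 25509175} = \sqrt{-25807157} = i \sqrt{25807157}$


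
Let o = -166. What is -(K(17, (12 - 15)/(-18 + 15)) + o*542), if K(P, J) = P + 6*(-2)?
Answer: 89967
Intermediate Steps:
K(P, J) = -12 + P (K(P, J) = P - 12 = -12 + P)
-(K(17, (12 - 15)/(-18 + 15)) + o*542) = -((-12 + 17) - 166*542) = -(5 - 89972) = -1*(-89967) = 89967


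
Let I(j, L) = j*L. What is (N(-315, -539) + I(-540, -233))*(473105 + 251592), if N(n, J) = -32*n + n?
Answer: 98258042745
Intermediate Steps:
N(n, J) = -31*n
I(j, L) = L*j
(N(-315, -539) + I(-540, -233))*(473105 + 251592) = (-31*(-315) - 233*(-540))*(473105 + 251592) = (9765 + 125820)*724697 = 135585*724697 = 98258042745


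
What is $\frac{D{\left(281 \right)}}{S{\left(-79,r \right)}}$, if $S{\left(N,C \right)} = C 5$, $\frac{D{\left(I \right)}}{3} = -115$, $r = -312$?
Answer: $\frac{23}{104} \approx 0.22115$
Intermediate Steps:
$D{\left(I \right)} = -345$ ($D{\left(I \right)} = 3 \left(-115\right) = -345$)
$S{\left(N,C \right)} = 5 C$
$\frac{D{\left(281 \right)}}{S{\left(-79,r \right)}} = - \frac{345}{5 \left(-312\right)} = - \frac{345}{-1560} = \left(-345\right) \left(- \frac{1}{1560}\right) = \frac{23}{104}$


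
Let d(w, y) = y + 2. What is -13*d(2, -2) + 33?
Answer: 33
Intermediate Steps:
d(w, y) = 2 + y
-13*d(2, -2) + 33 = -13*(2 - 2) + 33 = -13*0 + 33 = 0 + 33 = 33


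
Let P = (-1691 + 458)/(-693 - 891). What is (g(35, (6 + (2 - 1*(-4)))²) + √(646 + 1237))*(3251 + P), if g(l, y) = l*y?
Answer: 180278595/11 + 572313*√1883/176 ≈ 1.6530e+7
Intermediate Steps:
P = 137/176 (P = -1233/(-1584) = -1233*(-1/1584) = 137/176 ≈ 0.77841)
(g(35, (6 + (2 - 1*(-4)))²) + √(646 + 1237))*(3251 + P) = (35*(6 + (2 - 1*(-4)))² + √(646 + 1237))*(3251 + 137/176) = (35*(6 + (2 + 4))² + √1883)*(572313/176) = (35*(6 + 6)² + √1883)*(572313/176) = (35*12² + √1883)*(572313/176) = (35*144 + √1883)*(572313/176) = (5040 + √1883)*(572313/176) = 180278595/11 + 572313*√1883/176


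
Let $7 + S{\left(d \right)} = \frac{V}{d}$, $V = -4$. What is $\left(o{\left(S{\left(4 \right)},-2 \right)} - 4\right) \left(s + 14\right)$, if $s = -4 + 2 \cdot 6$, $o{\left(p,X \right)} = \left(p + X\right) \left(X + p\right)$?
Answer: $2112$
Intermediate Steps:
$S{\left(d \right)} = -7 - \frac{4}{d}$
$o{\left(p,X \right)} = \left(X + p\right)^{2}$ ($o{\left(p,X \right)} = \left(X + p\right) \left(X + p\right) = \left(X + p\right)^{2}$)
$s = 8$ ($s = -4 + 12 = 8$)
$\left(o{\left(S{\left(4 \right)},-2 \right)} - 4\right) \left(s + 14\right) = \left(\left(-2 - \left(7 + \frac{4}{4}\right)\right)^{2} - 4\right) \left(8 + 14\right) = \left(\left(-2 - 8\right)^{2} - 4\right) 22 = \left(\left(-10\right)^{2} - 4\right) 22 = \left(100 - 4\right) 22 = 96 \cdot 22 = 2112$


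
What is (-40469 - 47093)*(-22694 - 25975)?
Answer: 4261554978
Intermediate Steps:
(-40469 - 47093)*(-22694 - 25975) = -87562*(-48669) = 4261554978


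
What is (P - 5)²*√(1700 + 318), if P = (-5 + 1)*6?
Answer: 841*√2018 ≈ 37780.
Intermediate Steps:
P = -24 (P = -4*6 = -24)
(P - 5)²*√(1700 + 318) = (-24 - 5)²*√(1700 + 318) = (-29)²*√2018 = 841*√2018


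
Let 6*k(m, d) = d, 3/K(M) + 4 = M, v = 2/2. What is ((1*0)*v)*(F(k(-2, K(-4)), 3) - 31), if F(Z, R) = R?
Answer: 0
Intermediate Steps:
v = 1 (v = 2*(1/2) = 1)
K(M) = 3/(-4 + M)
k(m, d) = d/6
((1*0)*v)*(F(k(-2, K(-4)), 3) - 31) = ((1*0)*1)*(3 - 31) = (0*1)*(-28) = 0*(-28) = 0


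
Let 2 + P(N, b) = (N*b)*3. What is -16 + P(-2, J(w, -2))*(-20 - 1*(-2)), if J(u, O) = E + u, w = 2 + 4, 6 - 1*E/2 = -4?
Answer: 2828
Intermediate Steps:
E = 20 (E = 12 - 2*(-4) = 12 + 8 = 20)
w = 6
J(u, O) = 20 + u
P(N, b) = -2 + 3*N*b (P(N, b) = -2 + (N*b)*3 = -2 + 3*N*b)
-16 + P(-2, J(w, -2))*(-20 - 1*(-2)) = -16 + (-2 + 3*(-2)*(20 + 6))*(-20 - 1*(-2)) = -16 + (-2 + 3*(-2)*26)*(-20 + 2) = -16 + (-2 - 156)*(-18) = -16 - 158*(-18) = -16 + 2844 = 2828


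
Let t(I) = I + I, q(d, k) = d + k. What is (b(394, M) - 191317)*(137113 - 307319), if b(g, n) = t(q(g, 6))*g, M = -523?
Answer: -21085629898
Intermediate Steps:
t(I) = 2*I
b(g, n) = g*(12 + 2*g) (b(g, n) = (2*(g + 6))*g = (2*(6 + g))*g = (12 + 2*g)*g = g*(12 + 2*g))
(b(394, M) - 191317)*(137113 - 307319) = (2*394*(6 + 394) - 191317)*(137113 - 307319) = (2*394*400 - 191317)*(-170206) = (315200 - 191317)*(-170206) = 123883*(-170206) = -21085629898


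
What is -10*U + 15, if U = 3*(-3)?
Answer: 105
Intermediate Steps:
U = -9
-10*U + 15 = -10*(-9) + 15 = 90 + 15 = 105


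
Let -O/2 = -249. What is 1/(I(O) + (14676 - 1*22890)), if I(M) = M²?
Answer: 1/239790 ≈ 4.1703e-6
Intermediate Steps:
O = 498 (O = -2*(-249) = 498)
1/(I(O) + (14676 - 1*22890)) = 1/(498² + (14676 - 1*22890)) = 1/(248004 + (14676 - 22890)) = 1/(248004 - 8214) = 1/239790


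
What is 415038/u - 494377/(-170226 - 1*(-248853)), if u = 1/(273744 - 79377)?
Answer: 6342815789516765/78627 ≈ 8.0670e+10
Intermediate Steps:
u = 1/194367 ≈ 5.1449e-6
415038/u - 494377/(-170226 - 1*(-248853)) = 415038/(1/194367) - 494377/(-170226 - 1*(-248853)) = 415038*194367 - 494377/(-170226 + 248853) = 80669690946 - 494377/78627 = 6342815789516765/78627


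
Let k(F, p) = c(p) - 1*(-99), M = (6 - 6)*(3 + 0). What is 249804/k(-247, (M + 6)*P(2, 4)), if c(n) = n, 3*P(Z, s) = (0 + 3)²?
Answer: 27756/13 ≈ 2135.1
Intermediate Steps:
P(Z, s) = 3 (P(Z, s) = (0 + 3)²/3 = (⅓)*3² = (⅓)*9 = 3)
M = 0 (M = 0*3 = 0)
k(F, p) = 99 + p (k(F, p) = p - 1*(-99) = p + 99 = 99 + p)
249804/k(-247, (M + 6)*P(2, 4)) = 249804/(99 + (0 + 6)*3) = 249804/(99 + 6*3) = 249804/(99 + 18) = 249804/117 = 249804*(1/117) = 27756/13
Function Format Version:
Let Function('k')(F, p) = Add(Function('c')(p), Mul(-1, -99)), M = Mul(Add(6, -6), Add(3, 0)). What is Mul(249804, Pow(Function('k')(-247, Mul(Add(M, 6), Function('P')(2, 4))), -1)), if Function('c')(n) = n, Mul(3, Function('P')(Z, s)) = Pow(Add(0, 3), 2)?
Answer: Rational(27756, 13) ≈ 2135.1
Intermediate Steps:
Function('P')(Z, s) = 3 (Function('P')(Z, s) = Mul(Rational(1, 3), Pow(Add(0, 3), 2)) = Mul(Rational(1, 3), Pow(3, 2)) = Mul(Rational(1, 3), 9) = 3)
M = 0 (M = Mul(0, 3) = 0)
Function('k')(F, p) = Add(99, p) (Function('k')(F, p) = Add(p, Mul(-1, -99)) = Add(p, 99) = Add(99, p))
Mul(249804, Pow(Function('k')(-247, Mul(Add(M, 6), Function('P')(2, 4))), -1)) = Mul(249804, Pow(Add(99, Mul(Add(0, 6), 3)), -1)) = Mul(249804, Pow(Add(99, Mul(6, 3)), -1)) = Mul(249804, Pow(Add(99, 18), -1)) = Mul(249804, Pow(117, -1)) = Mul(249804, Rational(1, 117)) = Rational(27756, 13)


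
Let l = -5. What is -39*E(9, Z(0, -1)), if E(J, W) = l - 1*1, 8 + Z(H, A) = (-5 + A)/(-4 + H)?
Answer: 234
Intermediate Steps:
Z(H, A) = -8 + (-5 + A)/(-4 + H)
E(J, W) = -6 (E(J, W) = -5 - 1*1 = -5 - 1 = -6)
-39*E(9, Z(0, -1)) = -39*(-6) = 234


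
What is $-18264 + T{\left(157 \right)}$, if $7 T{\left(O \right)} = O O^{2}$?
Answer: $\frac{3742045}{7} \approx 5.3458 \cdot 10^{5}$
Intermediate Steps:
$T{\left(O \right)} = \frac{O^{3}}{7}$ ($T{\left(O \right)} = \frac{O O^{2}}{7} = \frac{O^{3}}{7}$)
$-18264 + T{\left(157 \right)} = -18264 + \frac{157^{3}}{7} = -18264 + \frac{1}{7} \cdot 3869893 = -18264 + \frac{3869893}{7} = \frac{3742045}{7}$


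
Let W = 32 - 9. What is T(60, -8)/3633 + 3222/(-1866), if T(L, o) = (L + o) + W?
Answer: -642532/376621 ≈ -1.7060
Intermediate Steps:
W = 23
T(L, o) = 23 + L + o (T(L, o) = (L + o) + 23 = 23 + L + o)
T(60, -8)/3633 + 3222/(-1866) = (23 + 60 - 8)/3633 + 3222/(-1866) = 75*(1/3633) + 3222*(-1/1866) = 25/1211 - 537/311 = -642532/376621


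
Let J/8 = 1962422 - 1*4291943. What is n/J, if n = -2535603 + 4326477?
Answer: -298479/3106028 ≈ -0.096097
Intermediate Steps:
J = -18636168 (J = 8*(1962422 - 1*4291943) = 8*(1962422 - 4291943) = 8*(-2329521) = -18636168)
n = 1790874
n/J = 1790874/(-18636168) = 1790874*(-1/18636168) = -298479/3106028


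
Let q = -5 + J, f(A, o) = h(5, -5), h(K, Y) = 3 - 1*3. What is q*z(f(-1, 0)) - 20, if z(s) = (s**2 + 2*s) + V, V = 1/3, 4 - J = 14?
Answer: -25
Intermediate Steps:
J = -10 (J = 4 - 1*14 = 4 - 14 = -10)
V = 1/3 ≈ 0.33333
h(K, Y) = 0 (h(K, Y) = 3 - 3 = 0)
f(A, o) = 0
z(s) = 1/3 + s**2 + 2*s (z(s) = (s**2 + 2*s) + 1/3 = 1/3 + s**2 + 2*s)
q = -15 (q = -5 - 10 = -15)
q*z(f(-1, 0)) - 20 = -15*(1/3 + 0**2 + 2*0) - 20 = -15*(1/3 + 0 + 0) - 20 = -15*1/3 - 20 = -5 - 20 = -25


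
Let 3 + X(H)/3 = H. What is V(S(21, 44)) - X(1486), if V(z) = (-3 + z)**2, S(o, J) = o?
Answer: -4125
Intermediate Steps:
X(H) = -9 + 3*H
V(S(21, 44)) - X(1486) = (-3 + 21)**2 - (-9 + 3*1486) = 18**2 - (-9 + 4458) = 324 - 1*4449 = 324 - 4449 = -4125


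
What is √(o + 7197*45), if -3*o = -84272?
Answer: √3167601/3 ≈ 593.26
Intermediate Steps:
o = 84272/3 (o = -⅓*(-84272) = 84272/3 ≈ 28091.)
√(o + 7197*45) = √(84272/3 + 7197*45) = √(84272/3 + 323865) = √(1055867/3) = √3167601/3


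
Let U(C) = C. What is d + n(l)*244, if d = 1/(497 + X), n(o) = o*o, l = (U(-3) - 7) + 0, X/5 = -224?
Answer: 15201199/623 ≈ 24400.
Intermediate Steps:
X = -1120 (X = 5*(-224) = -1120)
l = -10 (l = (-3 - 7) + 0 = -10 + 0 = -10)
n(o) = o²
d = -1/623 (d = 1/(497 - 1120) = 1/(-623) = -1/623 ≈ -0.0016051)
d + n(l)*244 = -1/623 + (-10)²*244 = -1/623 + 100*244 = -1/623 + 24400 = 15201199/623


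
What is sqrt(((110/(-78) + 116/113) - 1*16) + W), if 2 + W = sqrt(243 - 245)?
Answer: sqrt(-357041919 + 19421649*I*sqrt(2))/4407 ≈ 0.1648 + 4.2908*I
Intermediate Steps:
W = -2 + I*sqrt(2) (W = -2 + sqrt(243 - 245) = -2 + sqrt(-2) = -2 + I*sqrt(2) ≈ -2.0 + 1.4142*I)
sqrt(((110/(-78) + 116/113) - 1*16) + W) = sqrt(((110/(-78) + 116/113) - 1*16) + (-2 + I*sqrt(2))) = sqrt(((110*(-1/78) + 116*(1/113)) - 16) + (-2 + I*sqrt(2))) = sqrt(((-55/39 + 116/113) - 16) + (-2 + I*sqrt(2))) = sqrt((-1691/4407 - 16) + (-2 + I*sqrt(2))) = sqrt(-72203/4407 + (-2 + I*sqrt(2))) = sqrt(-81017/4407 + I*sqrt(2))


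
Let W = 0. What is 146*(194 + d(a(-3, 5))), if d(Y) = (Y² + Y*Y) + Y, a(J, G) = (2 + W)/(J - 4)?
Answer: 1387000/49 ≈ 28306.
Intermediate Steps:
a(J, G) = 2/(-4 + J) (a(J, G) = (2 + 0)/(J - 4) = 2/(-4 + J))
d(Y) = Y + 2*Y² (d(Y) = (Y² + Y²) + Y = 2*Y² + Y = Y + 2*Y²)
146*(194 + d(a(-3, 5))) = 146*(194 + (2/(-4 - 3))*(1 + 2*(2/(-4 - 3)))) = 146*(194 + (2/(-7))*(1 + 2*(2/(-7)))) = 146*(194 + (2*(-⅐))*(1 + 2*(2*(-⅐)))) = 146*(194 - 2*(1 + 2*(-2/7))/7) = 146*(194 - 2*(1 - 4/7)/7) = 146*(194 - 2/7*3/7) = 146*(194 - 6/49) = 146*(9500/49) = 1387000/49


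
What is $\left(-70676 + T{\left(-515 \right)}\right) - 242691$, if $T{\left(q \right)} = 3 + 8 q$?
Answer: $-317484$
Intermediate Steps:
$\left(-70676 + T{\left(-515 \right)}\right) - 242691 = \left(-70676 + \left(3 + 8 \left(-515\right)\right)\right) - 242691 = \left(-70676 + \left(3 - 4120\right)\right) - 242691 = \left(-70676 - 4117\right) - 242691 = -74793 - 242691 = -317484$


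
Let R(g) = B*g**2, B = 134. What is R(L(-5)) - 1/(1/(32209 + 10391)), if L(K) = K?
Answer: -39250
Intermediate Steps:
R(g) = 134*g**2
R(L(-5)) - 1/(1/(32209 + 10391)) = 134*(-5)**2 - 1/(1/(32209 + 10391)) = 134*25 - 1/(1/42600) = 3350 - 1/1/42600 = 3350 - 1*42600 = 3350 - 42600 = -39250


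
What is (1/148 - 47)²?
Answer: 48372025/21904 ≈ 2208.4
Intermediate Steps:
(1/148 - 47)² = (-6955/148)² = 48372025/21904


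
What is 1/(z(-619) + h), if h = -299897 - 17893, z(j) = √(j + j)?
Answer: -158895/50495242669 - I*√1238/100990485338 ≈ -3.1467e-6 - 3.484e-10*I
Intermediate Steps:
z(j) = √2*√j (z(j) = √(2*j) = √2*√j)
h = -317790
1/(z(-619) + h) = 1/(√2*√(-619) - 317790) = 1/(√2*(I*√619) - 317790) = 1/(I*√1238 - 317790) = 1/(-317790 + I*√1238)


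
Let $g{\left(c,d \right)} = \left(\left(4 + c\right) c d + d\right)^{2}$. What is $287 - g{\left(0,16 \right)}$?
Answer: $31$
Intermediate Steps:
$g{\left(c,d \right)} = \left(d + c d \left(4 + c\right)\right)^{2}$ ($g{\left(c,d \right)} = \left(c \left(4 + c\right) d + d\right)^{2} = \left(c d \left(4 + c\right) + d\right)^{2} = \left(d + c d \left(4 + c\right)\right)^{2}$)
$287 - g{\left(0,16 \right)} = 287 - 16^{2} \left(1 + 0^{2} + 4 \cdot 0\right)^{2} = 287 - 256 \left(1 + 0 + 0\right)^{2} = 287 - 256 \cdot 1^{2} = 287 - 256 \cdot 1 = 287 - 256 = 31$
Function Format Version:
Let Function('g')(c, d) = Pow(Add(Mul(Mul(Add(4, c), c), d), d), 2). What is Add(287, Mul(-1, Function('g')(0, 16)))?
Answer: 31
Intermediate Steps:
Function('g')(c, d) = Pow(Add(d, Mul(c, d, Add(4, c))), 2) (Function('g')(c, d) = Pow(Add(Mul(Mul(c, Add(4, c)), d), d), 2) = Pow(Add(Mul(c, d, Add(4, c)), d), 2) = Pow(Add(d, Mul(c, d, Add(4, c))), 2))
Add(287, Mul(-1, Function('g')(0, 16))) = Add(287, Mul(-1, Mul(Pow(16, 2), Pow(Add(1, Pow(0, 2), Mul(4, 0)), 2)))) = Add(287, Mul(-1, Mul(256, Pow(Add(1, 0, 0), 2)))) = Add(287, Mul(-1, Mul(256, Pow(1, 2)))) = Add(287, Mul(-1, Mul(256, 1))) = Add(287, Mul(-1, 256)) = Add(287, -256) = 31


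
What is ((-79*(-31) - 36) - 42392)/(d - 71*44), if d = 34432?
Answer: -39979/31308 ≈ -1.2770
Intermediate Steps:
((-79*(-31) - 36) - 42392)/(d - 71*44) = ((-79*(-31) - 36) - 42392)/(34432 - 71*44) = ((2449 - 36) - 42392)/(34432 - 3124) = (2413 - 42392)/31308 = -39979*1/31308 = -39979/31308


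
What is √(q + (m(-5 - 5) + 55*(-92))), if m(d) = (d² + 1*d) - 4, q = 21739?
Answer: √16765 ≈ 129.48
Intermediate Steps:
m(d) = -4 + d + d² (m(d) = (d² + d) - 4 = (d + d²) - 4 = -4 + d + d²)
√(q + (m(-5 - 5) + 55*(-92))) = √(21739 + ((-4 + (-5 - 5) + (-5 - 5)²) + 55*(-92))) = √(21739 + ((-4 - 10 + (-10)²) - 5060)) = √(21739 + ((-4 - 10 + 100) - 5060)) = √(21739 + (86 - 5060)) = √(21739 - 4974) = √16765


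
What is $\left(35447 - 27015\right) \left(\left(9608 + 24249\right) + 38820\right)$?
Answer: $612812464$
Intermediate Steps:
$\left(35447 - 27015\right) \left(\left(9608 + 24249\right) + 38820\right) = 8432 \left(33857 + 38820\right) = 8432 \cdot 72677 = 612812464$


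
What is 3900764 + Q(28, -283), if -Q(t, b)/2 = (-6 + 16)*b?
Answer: 3906424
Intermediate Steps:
Q(t, b) = -20*b (Q(t, b) = -2*(-6 + 16)*b = -20*b)
3900764 + Q(28, -283) = 3900764 - 20*(-283) = 3900764 + 5660 = 3906424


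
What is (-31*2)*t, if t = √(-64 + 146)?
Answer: -62*√82 ≈ -561.43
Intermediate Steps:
t = √82 ≈ 9.0554
(-31*2)*t = (-31*2)*√82 = -62*√82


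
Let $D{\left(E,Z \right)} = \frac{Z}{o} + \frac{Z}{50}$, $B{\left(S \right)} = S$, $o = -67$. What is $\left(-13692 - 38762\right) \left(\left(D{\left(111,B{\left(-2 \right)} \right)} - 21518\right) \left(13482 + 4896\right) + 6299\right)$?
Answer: $\frac{34744563570470654}{1675} \approx 2.0743 \cdot 10^{13}$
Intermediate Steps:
$D{\left(E,Z \right)} = \frac{17 Z}{3350}$ ($D{\left(E,Z \right)} = \frac{Z}{-67} + \frac{Z}{50} = Z \left(- \frac{1}{67}\right) + Z \frac{1}{50} = - \frac{Z}{67} + \frac{Z}{50} = \frac{17 Z}{3350}$)
$\left(-13692 - 38762\right) \left(\left(D{\left(111,B{\left(-2 \right)} \right)} - 21518\right) \left(13482 + 4896\right) + 6299\right) = \left(-13692 - 38762\right) \left(\left(\frac{17}{3350} \left(-2\right) - 21518\right) \left(13482 + 4896\right) + 6299\right) = - 52454 \left(\left(- \frac{17}{1675} - 21518\right) 18378 + 6299\right) = - 52454 \left(\left(- \frac{36042667}{1675}\right) 18378 + 6299\right) = - 52454 \left(- \frac{662392134126}{1675} + 6299\right) = \left(-52454\right) \left(- \frac{662381583301}{1675}\right) = \frac{34744563570470654}{1675}$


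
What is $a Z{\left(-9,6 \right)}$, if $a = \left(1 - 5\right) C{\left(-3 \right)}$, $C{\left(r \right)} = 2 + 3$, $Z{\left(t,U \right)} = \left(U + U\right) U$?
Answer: $-1440$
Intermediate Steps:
$Z{\left(t,U \right)} = 2 U^{2}$ ($Z{\left(t,U \right)} = 2 U U = 2 U^{2}$)
$C{\left(r \right)} = 5$
$a = -20$ ($a = \left(1 - 5\right) 5 = \left(-4\right) 5 = -20$)
$a Z{\left(-9,6 \right)} = - 20 \cdot 2 \cdot 6^{2} = - 20 \cdot 2 \cdot 36 = \left(-20\right) 72 = -1440$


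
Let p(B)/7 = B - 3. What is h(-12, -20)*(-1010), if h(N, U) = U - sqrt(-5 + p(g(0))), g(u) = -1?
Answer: 20200 + 1010*I*sqrt(33) ≈ 20200.0 + 5802.0*I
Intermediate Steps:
p(B) = -21 + 7*B (p(B) = 7*(B - 3) = 7*(-3 + B) = -21 + 7*B)
h(N, U) = U - I*sqrt(33) (h(N, U) = U - sqrt(-5 + (-21 + 7*(-1))) = U - sqrt(-5 + (-21 - 7)) = U - sqrt(-5 - 28) = U - sqrt(-33) = U - I*sqrt(33))
h(-12, -20)*(-1010) = (-20 - I*sqrt(33))*(-1010) = 20200 + 1010*I*sqrt(33)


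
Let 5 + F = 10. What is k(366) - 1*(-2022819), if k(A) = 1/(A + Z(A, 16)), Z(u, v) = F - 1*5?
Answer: 740351755/366 ≈ 2.0228e+6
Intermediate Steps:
F = 5 (F = -5 + 10 = 5)
Z(u, v) = 0 (Z(u, v) = 5 - 1*5 = 5 - 5 = 0)
k(A) = 1/A (k(A) = 1/(A + 0) = 1/A)
k(366) - 1*(-2022819) = 1/366 - 1*(-2022819) = 1/366 + 2022819 = 740351755/366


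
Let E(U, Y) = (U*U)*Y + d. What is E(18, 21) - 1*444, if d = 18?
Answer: 6378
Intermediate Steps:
E(U, Y) = 18 + Y*U² (E(U, Y) = (U*U)*Y + 18 = U²*Y + 18 = Y*U² + 18 = 18 + Y*U²)
E(18, 21) - 1*444 = (18 + 21*18²) - 1*444 = (18 + 21*324) - 444 = (18 + 6804) - 444 = 6822 - 444 = 6378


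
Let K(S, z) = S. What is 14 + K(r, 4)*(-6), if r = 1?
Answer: 8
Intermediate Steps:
14 + K(r, 4)*(-6) = 14 + 1*(-6) = 14 - 6 = 8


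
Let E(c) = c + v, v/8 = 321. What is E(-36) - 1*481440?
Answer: -478908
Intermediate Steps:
v = 2568 (v = 8*321 = 2568)
E(c) = 2568 + c (E(c) = c + 2568 = 2568 + c)
E(-36) - 1*481440 = (2568 - 36) - 1*481440 = 2532 - 481440 = -478908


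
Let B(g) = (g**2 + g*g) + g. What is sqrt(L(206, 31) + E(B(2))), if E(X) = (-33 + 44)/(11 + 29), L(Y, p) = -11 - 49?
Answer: I*sqrt(23890)/20 ≈ 7.7282*I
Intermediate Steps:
L(Y, p) = -60
B(g) = g + 2*g**2 (B(g) = (g**2 + g**2) + g = 2*g**2 + g = g + 2*g**2)
E(X) = 11/40
sqrt(L(206, 31) + E(B(2))) = sqrt(-60 + 11/40) = sqrt(-2389/40) = I*sqrt(23890)/20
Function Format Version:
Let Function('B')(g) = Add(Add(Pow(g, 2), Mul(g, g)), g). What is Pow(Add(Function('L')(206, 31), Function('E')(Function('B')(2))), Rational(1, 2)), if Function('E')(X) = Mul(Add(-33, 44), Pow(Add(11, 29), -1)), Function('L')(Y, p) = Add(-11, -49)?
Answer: Mul(Rational(1, 20), I, Pow(23890, Rational(1, 2))) ≈ Mul(7.7282, I)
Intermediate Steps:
Function('L')(Y, p) = -60
Function('B')(g) = Add(g, Mul(2, Pow(g, 2))) (Function('B')(g) = Add(Add(Pow(g, 2), Pow(g, 2)), g) = Add(Mul(2, Pow(g, 2)), g) = Add(g, Mul(2, Pow(g, 2))))
Function('E')(X) = Rational(11, 40) (Function('E')(X) = Mul(11, Pow(40, -1)) = Mul(11, Rational(1, 40)) = Rational(11, 40))
Pow(Add(Function('L')(206, 31), Function('E')(Function('B')(2))), Rational(1, 2)) = Pow(Add(-60, Rational(11, 40)), Rational(1, 2)) = Pow(Rational(-2389, 40), Rational(1, 2)) = Mul(Rational(1, 20), I, Pow(23890, Rational(1, 2)))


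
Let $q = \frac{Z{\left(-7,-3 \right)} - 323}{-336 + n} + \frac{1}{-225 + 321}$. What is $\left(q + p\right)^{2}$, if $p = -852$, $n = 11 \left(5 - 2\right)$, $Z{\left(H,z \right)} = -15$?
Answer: $\frac{7562637500625}{10445824} \approx 7.2399 \cdot 10^{5}$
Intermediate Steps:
$n = 33$ ($n = 11 \cdot 3 = 33$)
$q = \frac{3639}{3232}$ ($q = \frac{-15 - 323}{-336 + 33} + \frac{1}{-225 + 321} = - \frac{338}{-303} + \frac{1}{96} = \left(-338\right) \left(- \frac{1}{303}\right) + \frac{1}{96} = \frac{338}{303} + \frac{1}{96} = \frac{3639}{3232} \approx 1.1259$)
$\left(q + p\right)^{2} = \left(\frac{3639}{3232} - 852\right)^{2} = \left(- \frac{2750025}{3232}\right)^{2} = \frac{7562637500625}{10445824}$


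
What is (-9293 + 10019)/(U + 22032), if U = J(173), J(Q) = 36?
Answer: 121/3678 ≈ 0.032898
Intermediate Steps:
U = 36
(-9293 + 10019)/(U + 22032) = (-9293 + 10019)/(36 + 22032) = 726/22068 = 726*(1/22068) = 121/3678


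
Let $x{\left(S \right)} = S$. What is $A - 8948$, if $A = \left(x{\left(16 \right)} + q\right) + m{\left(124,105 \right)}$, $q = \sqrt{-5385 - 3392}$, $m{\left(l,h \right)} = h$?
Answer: $-8827 + i \sqrt{8777} \approx -8827.0 + 93.686 i$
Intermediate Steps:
$q = i \sqrt{8777}$ ($q = \sqrt{-8777} = i \sqrt{8777} \approx 93.686 i$)
$A = 121 + i \sqrt{8777}$ ($A = \left(16 + i \sqrt{8777}\right) + 105 = 121 + i \sqrt{8777} \approx 121.0 + 93.686 i$)
$A - 8948 = \left(121 + i \sqrt{8777}\right) - 8948 = -8827 + i \sqrt{8777}$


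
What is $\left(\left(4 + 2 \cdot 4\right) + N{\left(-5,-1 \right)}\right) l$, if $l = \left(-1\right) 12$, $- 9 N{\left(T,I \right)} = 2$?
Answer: $- \frac{424}{3} \approx -141.33$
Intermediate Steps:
$N{\left(T,I \right)} = - \frac{2}{9}$ ($N{\left(T,I \right)} = \left(- \frac{1}{9}\right) 2 = - \frac{2}{9}$)
$l = -12$
$\left(\left(4 + 2 \cdot 4\right) + N{\left(-5,-1 \right)}\right) l = \left(\left(4 + 2 \cdot 4\right) - \frac{2}{9}\right) \left(-12\right) = \left(\left(4 + 8\right) - \frac{2}{9}\right) \left(-12\right) = \left(12 - \frac{2}{9}\right) \left(-12\right) = \frac{106}{9} \left(-12\right) = - \frac{424}{3}$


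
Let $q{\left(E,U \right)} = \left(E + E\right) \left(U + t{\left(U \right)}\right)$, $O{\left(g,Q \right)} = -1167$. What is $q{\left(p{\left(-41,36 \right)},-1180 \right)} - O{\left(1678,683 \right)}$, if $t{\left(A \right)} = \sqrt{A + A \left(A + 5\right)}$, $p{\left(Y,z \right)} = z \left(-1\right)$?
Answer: $86127 - 144 \sqrt{346330} \approx 1383.3$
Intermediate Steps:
$p{\left(Y,z \right)} = - z$
$t{\left(A \right)} = \sqrt{A + A \left(5 + A\right)}$
$q{\left(E,U \right)} = 2 E \left(U + \sqrt{U \left(6 + U\right)}\right)$ ($q{\left(E,U \right)} = \left(E + E\right) \left(U + \sqrt{U \left(6 + U\right)}\right) = 2 E \left(U + \sqrt{U \left(6 + U\right)}\right)$)
$q{\left(p{\left(-41,36 \right)},-1180 \right)} - O{\left(1678,683 \right)} = 2 \left(\left(-1\right) 36\right) \left(-1180 + \sqrt{- 1180 \left(6 - 1180\right)}\right) - -1167 = 2 \left(-36\right) \left(-1180 + \sqrt{\left(-1180\right) \left(-1174\right)}\right) + 1167 = 2 \left(-36\right) \left(-1180 + \sqrt{1385320}\right) + 1167 = 2 \left(-36\right) \left(-1180 + 2 \sqrt{346330}\right) + 1167 = \left(84960 - 144 \sqrt{346330}\right) + 1167 = 86127 - 144 \sqrt{346330}$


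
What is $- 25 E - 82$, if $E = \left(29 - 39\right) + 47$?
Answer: $-1007$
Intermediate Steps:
$E = 37$ ($E = \left(29 - 39\right) + 47 = -10 + 47 = 37$)
$- 25 E - 82 = \left(-25\right) 37 - 82 = -925 - 82 = -1007$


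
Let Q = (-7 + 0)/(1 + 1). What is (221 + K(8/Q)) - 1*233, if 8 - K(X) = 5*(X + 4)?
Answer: -88/7 ≈ -12.571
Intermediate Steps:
Q = -7/2 ≈ -3.5000
K(X) = -12 - 5*X (K(X) = 8 - 5*(X + 4) = 8 - 5*(4 + X) = 8 - (20 + 5*X) = 8 + (-20 - 5*X) = -12 - 5*X)
(221 + K(8/Q)) - 1*233 = (221 + (-12 - 40/(-7/2))) - 1*233 = (221 + (-12 - 40*(-2)/7)) - 233 = (221 + (-12 - 5*(-16/7))) - 233 = (221 + (-12 + 80/7)) - 233 = (221 - 4/7) - 233 = 1543/7 - 233 = -88/7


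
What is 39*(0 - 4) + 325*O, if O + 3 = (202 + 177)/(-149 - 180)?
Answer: -495274/329 ≈ -1505.4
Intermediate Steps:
O = -1366/329 (O = -3 + (202 + 177)/(-149 - 180) = -3 + 379/(-329) = -3 + 379*(-1/329) = -3 - 379/329 = -1366/329 ≈ -4.1520)
39*(0 - 4) + 325*O = 39*(0 - 4) + 325*(-1366/329) = 39*(-4) - 443950/329 = -156 - 443950/329 = -495274/329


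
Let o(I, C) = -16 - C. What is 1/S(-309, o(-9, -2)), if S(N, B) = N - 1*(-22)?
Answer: -1/287 ≈ -0.0034843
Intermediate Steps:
S(N, B) = 22 + N (S(N, B) = N + 22 = 22 + N)
1/S(-309, o(-9, -2)) = 1/(22 - 309) = 1/(-287) = -1/287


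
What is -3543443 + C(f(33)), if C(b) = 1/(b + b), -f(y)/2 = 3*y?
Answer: -1403203429/396 ≈ -3.5434e+6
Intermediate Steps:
f(y) = -6*y
C(b) = 1/(2*b)
-3543443 + C(f(33)) = -3543443 + 1/(2*((-6*33))) = -3543443 + (½)/(-198) = -3543443 + (½)*(-1/198) = -3543443 - 1/396 = -1403203429/396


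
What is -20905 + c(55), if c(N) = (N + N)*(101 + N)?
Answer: -3745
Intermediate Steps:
c(N) = 2*N*(101 + N) (c(N) = (2*N)*(101 + N) = 2*N*(101 + N))
-20905 + c(55) = -20905 + 2*55*(101 + 55) = -20905 + 2*55*156 = -20905 + 17160 = -3745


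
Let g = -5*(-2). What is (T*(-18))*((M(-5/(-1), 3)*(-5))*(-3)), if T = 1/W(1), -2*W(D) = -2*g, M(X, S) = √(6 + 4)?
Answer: -27*√10 ≈ -85.381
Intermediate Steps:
M(X, S) = √10
g = 10
W(D) = 10 (W(D) = -(-1)*10 = -½*(-20) = 10)
T = ⅒ (T = 1/10 = ⅒ ≈ 0.10000)
(T*(-18))*((M(-5/(-1), 3)*(-5))*(-3)) = ((⅒)*(-18))*((√10*(-5))*(-3)) = -9*(-5*√10)*(-3)/5 = -27*√10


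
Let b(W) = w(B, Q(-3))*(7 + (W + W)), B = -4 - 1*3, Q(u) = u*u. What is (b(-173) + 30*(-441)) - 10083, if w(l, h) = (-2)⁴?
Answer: -28737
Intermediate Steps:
Q(u) = u²
B = -7 (B = -4 - 3 = -7)
w(l, h) = 16
b(W) = 112 + 32*W (b(W) = 16*(7 + (W + W)) = 16*(7 + 2*W) = 112 + 32*W)
(b(-173) + 30*(-441)) - 10083 = ((112 + 32*(-173)) + 30*(-441)) - 10083 = ((112 - 5536) - 13230) - 10083 = (-5424 - 13230) - 10083 = -18654 - 10083 = -28737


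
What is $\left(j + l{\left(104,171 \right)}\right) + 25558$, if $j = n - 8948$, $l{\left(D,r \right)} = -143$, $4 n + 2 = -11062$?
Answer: $13701$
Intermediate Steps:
$n = -2766$ ($n = - \frac{1}{2} + \frac{1}{4} \left(-11062\right) = - \frac{1}{2} - \frac{5531}{2} = -2766$)
$j = -11714$ ($j = -2766 - 8948 = -11714$)
$\left(j + l{\left(104,171 \right)}\right) + 25558 = \left(-11714 - 143\right) + 25558 = -11857 + 25558 = 13701$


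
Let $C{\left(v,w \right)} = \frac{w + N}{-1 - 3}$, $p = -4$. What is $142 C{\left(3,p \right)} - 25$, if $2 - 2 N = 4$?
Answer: $\frac{305}{2} \approx 152.5$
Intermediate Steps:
$N = -1$ ($N = 1 - 2 = -1$)
$C{\left(v,w \right)} = \frac{1}{4} - \frac{w}{4}$ ($C{\left(v,w \right)} = \frac{w - 1}{-1 - 3} = \frac{-1 + w}{-4} = \left(-1 + w\right) \left(- \frac{1}{4}\right) = \frac{1}{4} - \frac{w}{4}$)
$142 C{\left(3,p \right)} - 25 = 142 \left(\frac{1}{4} - -1\right) - 25 = 142 \left(\frac{1}{4} + 1\right) - 25 = 142 \cdot \frac{5}{4} - 25 = \frac{355}{2} - 25 = \frac{305}{2}$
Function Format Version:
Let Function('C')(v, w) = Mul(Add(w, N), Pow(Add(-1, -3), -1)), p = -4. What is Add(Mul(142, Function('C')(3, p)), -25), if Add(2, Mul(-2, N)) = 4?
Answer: Rational(305, 2) ≈ 152.50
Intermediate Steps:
N = -1 (N = Add(1, Mul(Rational(-1, 2), 4)) = Add(1, -2) = -1)
Function('C')(v, w) = Add(Rational(1, 4), Mul(Rational(-1, 4), w)) (Function('C')(v, w) = Mul(Add(w, -1), Pow(Add(-1, -3), -1)) = Mul(Add(-1, w), Pow(-4, -1)) = Mul(Add(-1, w), Rational(-1, 4)) = Add(Rational(1, 4), Mul(Rational(-1, 4), w)))
Add(Mul(142, Function('C')(3, p)), -25) = Add(Mul(142, Add(Rational(1, 4), Mul(Rational(-1, 4), -4))), -25) = Add(Mul(142, Add(Rational(1, 4), 1)), -25) = Add(Mul(142, Rational(5, 4)), -25) = Add(Rational(355, 2), -25) = Rational(305, 2)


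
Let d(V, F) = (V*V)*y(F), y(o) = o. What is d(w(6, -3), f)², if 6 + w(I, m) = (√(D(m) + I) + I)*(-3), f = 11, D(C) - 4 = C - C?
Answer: 78760836 + 23208768*√10 ≈ 1.5215e+8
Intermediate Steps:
D(C) = 4 (D(C) = 4 + (C - C) = 4 + 0 = 4)
w(I, m) = -6 - 3*I - 3*√(4 + I) (w(I, m) = -6 + (√(4 + I) + I)*(-3) = -6 + (I + √(4 + I))*(-3) = -6 + (-3*I - 3*√(4 + I)) = -6 - 3*I - 3*√(4 + I))
d(V, F) = F*V² (d(V, F) = (V*V)*F = V²*F = F*V²)
d(w(6, -3), f)² = (11*(-6 - 3*6 - 3*√(4 + 6))²)² = (11*(-6 - 18 - 3*√10)²)² = (11*(-24 - 3*√10)²)² = 121*(-24 - 3*√10)⁴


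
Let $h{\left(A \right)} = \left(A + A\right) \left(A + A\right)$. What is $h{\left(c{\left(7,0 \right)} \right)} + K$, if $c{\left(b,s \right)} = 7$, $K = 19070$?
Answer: $19266$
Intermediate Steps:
$h{\left(A \right)} = 4 A^{2}$ ($h{\left(A \right)} = 2 A 2 A = 4 A^{2}$)
$h{\left(c{\left(7,0 \right)} \right)} + K = 4 \cdot 7^{2} + 19070 = 4 \cdot 49 + 19070 = 196 + 19070 = 19266$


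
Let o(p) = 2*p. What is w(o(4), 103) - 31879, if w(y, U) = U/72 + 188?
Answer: -2281649/72 ≈ -31690.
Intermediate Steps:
w(y, U) = 188 + U/72 (w(y, U) = U/72 + 188 = 188 + U/72)
w(o(4), 103) - 31879 = (188 + (1/72)*103) - 31879 = (188 + 103/72) - 31879 = 13639/72 - 31879 = -2281649/72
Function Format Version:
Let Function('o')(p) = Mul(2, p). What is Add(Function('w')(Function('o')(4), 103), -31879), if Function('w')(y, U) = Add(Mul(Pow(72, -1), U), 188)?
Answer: Rational(-2281649, 72) ≈ -31690.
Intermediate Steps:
Function('w')(y, U) = Add(188, Mul(Rational(1, 72), U)) (Function('w')(y, U) = Add(Mul(Rational(1, 72), U), 188) = Add(188, Mul(Rational(1, 72), U)))
Add(Function('w')(Function('o')(4), 103), -31879) = Add(Add(188, Mul(Rational(1, 72), 103)), -31879) = Add(Add(188, Rational(103, 72)), -31879) = Add(Rational(13639, 72), -31879) = Rational(-2281649, 72)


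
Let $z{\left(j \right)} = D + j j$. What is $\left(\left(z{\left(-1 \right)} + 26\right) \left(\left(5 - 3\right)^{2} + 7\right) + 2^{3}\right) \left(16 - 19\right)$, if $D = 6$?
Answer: $-1113$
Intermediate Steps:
$z{\left(j \right)} = 6 + j^{2}$ ($z{\left(j \right)} = 6 + j j = 6 + j^{2}$)
$\left(\left(z{\left(-1 \right)} + 26\right) \left(\left(5 - 3\right)^{2} + 7\right) + 2^{3}\right) \left(16 - 19\right) = \left(\left(\left(6 + \left(-1\right)^{2}\right) + 26\right) \left(\left(5 - 3\right)^{2} + 7\right) + 2^{3}\right) \left(16 - 19\right) = \left(\left(\left(6 + 1\right) + 26\right) \left(2^{2} + 7\right) + 8\right) \left(-3\right) = \left(\left(7 + 26\right) \left(4 + 7\right) + 8\right) \left(-3\right) = \left(33 \cdot 11 + 8\right) \left(-3\right) = \left(363 + 8\right) \left(-3\right) = 371 \left(-3\right) = -1113$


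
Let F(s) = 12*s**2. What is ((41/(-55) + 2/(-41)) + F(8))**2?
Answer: 2993069542401/5085025 ≈ 5.8861e+5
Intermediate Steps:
((41/(-55) + 2/(-41)) + F(8))**2 = ((41/(-55) + 2/(-41)) + 12*8**2)**2 = ((41*(-1/55) + 2*(-1/41)) + 12*64)**2 = ((-41/55 - 2/41) + 768)**2 = (-1791/2255 + 768)**2 = (1730049/2255)**2 = 2993069542401/5085025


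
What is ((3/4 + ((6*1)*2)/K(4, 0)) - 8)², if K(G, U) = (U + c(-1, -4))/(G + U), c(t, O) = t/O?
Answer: 546121/16 ≈ 34133.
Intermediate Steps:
K(G, U) = (¼ + U)/(G + U) (K(G, U) = (U - 1/(-4))/(G + U) = (U - 1*(-¼))/(G + U) = (U + ¼)/(G + U) = (¼ + U)/(G + U))
((3/4 + ((6*1)*2)/K(4, 0)) - 8)² = ((3/4 + ((6*1)*2)/(((¼ + 0)/(4 + 0)))) - 8)² = ((3*(¼) + (6*2)/(((¼)/4))) - 8)² = ((¾ + 12/(((¼)*(¼)))) - 8)² = ((¾ + 12/(1/16)) - 8)² = ((¾ + 12*16) - 8)² = ((¾ + 192) - 8)² = (771/4 - 8)² = (739/4)² = 546121/16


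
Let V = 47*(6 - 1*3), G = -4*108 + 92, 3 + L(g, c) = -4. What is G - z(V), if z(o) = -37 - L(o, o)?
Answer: -310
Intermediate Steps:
L(g, c) = -7 (L(g, c) = -3 - 4 = -7)
G = -340 (G = -432 + 92 = -340)
V = 141 (V = 47*(6 - 3) = 47*3 = 141)
z(o) = -30 (z(o) = -37 - 1*(-7) = -37 + 7 = -30)
G - z(V) = -340 - 1*(-30) = -340 + 30 = -310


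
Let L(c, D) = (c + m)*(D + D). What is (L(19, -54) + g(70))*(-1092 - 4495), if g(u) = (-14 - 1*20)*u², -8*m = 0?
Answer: 942258724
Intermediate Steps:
m = 0 (m = -⅛*0 = 0)
L(c, D) = 2*D*c (L(c, D) = (c + 0)*(D + D) = c*(2*D) = 2*D*c)
g(u) = -34*u² (g(u) = (-14 - 20)*u² = -34*u²)
(L(19, -54) + g(70))*(-1092 - 4495) = (2*(-54)*19 - 34*70²)*(-1092 - 4495) = (-2052 - 34*4900)*(-5587) = (-2052 - 166600)*(-5587) = -168652*(-5587) = 942258724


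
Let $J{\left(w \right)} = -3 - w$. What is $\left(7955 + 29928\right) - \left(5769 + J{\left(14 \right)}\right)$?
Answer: $32131$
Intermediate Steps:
$\left(7955 + 29928\right) - \left(5769 + J{\left(14 \right)}\right) = \left(7955 + 29928\right) - \left(5766 - 14\right) = 37883 - 5752 = 32131$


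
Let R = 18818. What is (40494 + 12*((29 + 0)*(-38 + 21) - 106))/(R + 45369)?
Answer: 33306/64187 ≈ 0.51889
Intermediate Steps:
(40494 + 12*((29 + 0)*(-38 + 21) - 106))/(R + 45369) = (40494 + 12*((29 + 0)*(-38 + 21) - 106))/(18818 + 45369) = (40494 + 12*(29*(-17) - 106))/64187 = (40494 + 12*(-493 - 106))*(1/64187) = (40494 + 12*(-599))*(1/64187) = (40494 - 7188)*(1/64187) = 33306*(1/64187) = 33306/64187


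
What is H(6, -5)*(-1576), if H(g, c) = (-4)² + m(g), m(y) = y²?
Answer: -81952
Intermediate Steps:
H(g, c) = 16 + g² (H(g, c) = (-4)² + g² = 16 + g²)
H(6, -5)*(-1576) = (16 + 6²)*(-1576) = (16 + 36)*(-1576) = 52*(-1576) = -81952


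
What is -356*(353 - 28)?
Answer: -115700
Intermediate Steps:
-356*(353 - 28) = -356*325 = -115700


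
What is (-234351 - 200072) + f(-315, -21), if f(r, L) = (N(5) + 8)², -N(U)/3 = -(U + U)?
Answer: -432979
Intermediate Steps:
N(U) = 6*U (N(U) = -(-3)*(U + U) = -(-3)*2*U = -(-6)*U = 6*U)
f(r, L) = 1444 (f(r, L) = (6*5 + 8)² = (30 + 8)² = 38² = 1444)
(-234351 - 200072) + f(-315, -21) = (-234351 - 200072) + 1444 = -434423 + 1444 = -432979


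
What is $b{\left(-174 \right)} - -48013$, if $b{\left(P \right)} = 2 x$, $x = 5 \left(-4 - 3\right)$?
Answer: $47943$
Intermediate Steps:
$x = -35$ ($x = 5 \left(-7\right) = -35$)
$b{\left(P \right)} = -70$ ($b{\left(P \right)} = 2 \left(-35\right) = -70$)
$b{\left(-174 \right)} - -48013 = -70 - -48013 = -70 + 48013 = 47943$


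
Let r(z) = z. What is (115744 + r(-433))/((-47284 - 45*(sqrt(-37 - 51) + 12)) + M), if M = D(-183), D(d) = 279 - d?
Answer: -2730679791/1121668622 + 5188995*I*sqrt(22)/1121668622 ≈ -2.4345 + 0.021699*I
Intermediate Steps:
M = 462 (M = 279 - 1*(-183) = 279 + 183 = 462)
(115744 + r(-433))/((-47284 - 45*(sqrt(-37 - 51) + 12)) + M) = (115744 - 433)/((-47284 - 45*(sqrt(-37 - 51) + 12)) + 462) = 115311/((-47284 - 45*(sqrt(-88) + 12)) + 462) = 115311/((-47284 - 45*(2*I*sqrt(22) + 12)) + 462) = 115311/((-47284 - 45*(12 + 2*I*sqrt(22))) + 462) = 115311/((-47284 - (540 + 90*I*sqrt(22))) + 462) = 115311/((-47284 + (-540 - 90*I*sqrt(22))) + 462) = 115311/((-47824 - 90*I*sqrt(22)) + 462) = 115311/(-47362 - 90*I*sqrt(22))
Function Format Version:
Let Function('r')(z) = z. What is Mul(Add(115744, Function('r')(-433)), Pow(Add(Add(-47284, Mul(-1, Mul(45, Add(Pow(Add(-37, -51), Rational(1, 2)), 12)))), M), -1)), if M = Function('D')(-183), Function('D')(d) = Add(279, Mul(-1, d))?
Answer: Add(Rational(-2730679791, 1121668622), Mul(Rational(5188995, 1121668622), I, Pow(22, Rational(1, 2)))) ≈ Add(-2.4345, Mul(0.021699, I))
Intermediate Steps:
M = 462 (M = Add(279, Mul(-1, -183)) = Add(279, 183) = 462)
Mul(Add(115744, Function('r')(-433)), Pow(Add(Add(-47284, Mul(-1, Mul(45, Add(Pow(Add(-37, -51), Rational(1, 2)), 12)))), M), -1)) = Mul(Add(115744, -433), Pow(Add(Add(-47284, Mul(-1, Mul(45, Add(Pow(Add(-37, -51), Rational(1, 2)), 12)))), 462), -1)) = Mul(115311, Pow(Add(Add(-47284, Mul(-1, Mul(45, Add(Pow(-88, Rational(1, 2)), 12)))), 462), -1)) = Mul(115311, Pow(Add(Add(-47284, Mul(-1, Mul(45, Add(Mul(2, I, Pow(22, Rational(1, 2))), 12)))), 462), -1)) = Mul(115311, Pow(Add(Add(-47284, Mul(-1, Mul(45, Add(12, Mul(2, I, Pow(22, Rational(1, 2))))))), 462), -1)) = Mul(115311, Pow(Add(Add(-47284, Mul(-1, Add(540, Mul(90, I, Pow(22, Rational(1, 2)))))), 462), -1)) = Mul(115311, Pow(Add(Add(-47284, Add(-540, Mul(-90, I, Pow(22, Rational(1, 2))))), 462), -1)) = Mul(115311, Pow(Add(Add(-47824, Mul(-90, I, Pow(22, Rational(1, 2)))), 462), -1)) = Mul(115311, Pow(Add(-47362, Mul(-90, I, Pow(22, Rational(1, 2)))), -1))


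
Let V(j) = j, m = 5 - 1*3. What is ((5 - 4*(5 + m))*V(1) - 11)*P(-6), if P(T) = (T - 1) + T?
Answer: 442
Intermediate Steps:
m = 2 (m = 5 - 3 = 2)
P(T) = -1 + 2*T (P(T) = (-1 + T) + T = -1 + 2*T)
((5 - 4*(5 + m))*V(1) - 11)*P(-6) = ((5 - 4*(5 + 2))*1 - 11)*(-1 + 2*(-6)) = ((5 - 4*7)*1 - 11)*(-1 - 12) = ((5 - 28)*1 - 11)*(-13) = (-23*1 - 11)*(-13) = (-23 - 11)*(-13) = -34*(-13) = 442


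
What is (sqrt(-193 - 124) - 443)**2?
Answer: (443 - I*sqrt(317))**2 ≈ 1.9593e+5 - 15775.0*I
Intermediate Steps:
(sqrt(-193 - 124) - 443)**2 = (sqrt(-317) - 443)**2 = (I*sqrt(317) - 443)**2 = (-443 + I*sqrt(317))**2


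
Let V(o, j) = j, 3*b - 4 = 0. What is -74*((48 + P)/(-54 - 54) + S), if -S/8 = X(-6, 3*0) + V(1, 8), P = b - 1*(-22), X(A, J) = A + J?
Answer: 99863/81 ≈ 1232.9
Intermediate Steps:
b = 4/3 (b = 4/3 + (⅓)*0 = 4/3 + 0 = 4/3 ≈ 1.3333)
P = 70/3 (P = 4/3 - 1*(-22) = 4/3 + 22 = 70/3 ≈ 23.333)
S = -16 (S = -8*((-6 + 3*0) + 8) = -8*((-6 + 0) + 8) = -8*(-6 + 8) = -8*2 = -16)
-74*((48 + P)/(-54 - 54) + S) = -74*((48 + 70/3)/(-54 - 54) - 16) = -74*((214/3)/(-108) - 16) = -74*((214/3)*(-1/108) - 16) = -74*(-107/162 - 16) = -74*(-2699/162) = 99863/81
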